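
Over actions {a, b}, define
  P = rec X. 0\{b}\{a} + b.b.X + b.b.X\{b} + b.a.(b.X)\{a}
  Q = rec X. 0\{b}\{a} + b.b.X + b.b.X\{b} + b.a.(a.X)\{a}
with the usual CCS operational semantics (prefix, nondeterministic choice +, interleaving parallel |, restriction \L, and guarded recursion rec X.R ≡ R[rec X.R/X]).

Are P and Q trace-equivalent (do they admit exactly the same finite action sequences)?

traces(P) ≠ traces(Q) — witness ⟨bab⟩

Reachable graph of P (10 states):
  s0 = rec X. 0\{b}\{a} + b.b.X + b.b.X\{b} + b.a.(b.X)\{a} → —b→ s1, —b→ s2, —b→ s3
  s1 = a.(b.(rec X. 0\{b}\{a} + b.b.X + b.b.X\{b} + b.a.(b.X)\{a}))\{a} → —a→ s4
  s2 = b.(rec X. 0\{b}\{a} + b.b.X + b.b.X\{b} + b.a.(b.X)\{a}) → —b→ s0
  s3 = b.(rec X. 0\{b}\{a} + b.b.X + b.b.X\{b} + b.a.(b.X)\{a})\{b} → —b→ s5
  s4 = (b.(rec X. 0\{b}\{a} + b.b.X + b.b.X\{b} + b.a.(b.X)\{a}))\{a} → —b→ s6
  s5 = (rec X. 0\{b}\{a} + b.b.X + b.b.X\{b} + b.a.(b.X)\{a})\{b} → ·
  s6 = (rec X. 0\{b}\{a} + b.b.X + b.b.X\{b} + b.a.(b.X)\{a})\{a} → —b→ s4, —b→ s7, —b→ s8
  s7 = (a.(b.(rec X. 0\{b}\{a} + b.b.X + b.b.X\{b} + b.a.(b.X)\{a}))\{a})\{a} → ·
  s8 = (b.(rec X. 0\{b}\{a} + b.b.X + b.b.X\{b} + b.a.(b.X)\{a})\{b})\{a} → —b→ s9
  s9 = (rec X. 0\{b}\{a} + b.b.X + b.b.X\{b} + b.a.(b.X)\{a})\{b}\{a} → ·
Reachable graph of Q (6 states):
  t0 = rec X. 0\{b}\{a} + b.b.X + b.b.X\{b} + b.a.(a.X)\{a} → —b→ t1, —b→ t2, —b→ t3
  t1 = a.(a.(rec X. 0\{b}\{a} + b.b.X + b.b.X\{b} + b.a.(a.X)\{a}))\{a} → —a→ t4
  t2 = b.(rec X. 0\{b}\{a} + b.b.X + b.b.X\{b} + b.a.(a.X)\{a}) → —b→ t0
  t3 = b.(rec X. 0\{b}\{a} + b.b.X + b.b.X\{b} + b.a.(a.X)\{a})\{b} → —b→ t5
  t4 = (a.(rec X. 0\{b}\{a} + b.b.X + b.b.X\{b} + b.a.(a.X)\{a}))\{a} → ·
  t5 = (rec X. 0\{b}\{a} + b.b.X + b.b.X\{b} + b.a.(a.X)\{a})\{b} → ·
Trace ⟨bab⟩ through P, begin at {s0}:
  step 1 (b): {s1, s2, s3}
  step 2 (a): {s4}
  step 3 (b): {s6}
  ✓ P
Trace ⟨bab⟩ through Q, begin at {t0}:
  step 1 (b): {t1, t2, t3}
  step 2 (a): {t4}
  step 3 (b): ∅ (Q stuck)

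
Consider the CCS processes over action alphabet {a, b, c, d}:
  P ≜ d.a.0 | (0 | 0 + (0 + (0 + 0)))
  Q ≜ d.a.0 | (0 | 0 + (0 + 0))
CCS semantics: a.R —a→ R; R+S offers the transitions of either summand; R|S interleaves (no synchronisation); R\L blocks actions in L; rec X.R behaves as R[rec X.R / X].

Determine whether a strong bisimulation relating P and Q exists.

P ~ Q

P's transition system — 3 states:
  s0 = d.a.0 | (0 | 0 + (0 + (0 + 0))) :: =d=> s1
  s1 = a.0 | (0 | 0 + (0 + (0 + 0))) :: =a=> s2
  s2 = 0 | (0 | 0 + (0 + (0 + 0))) :: stopped
Q's transition system — 3 states:
  t0 = d.a.0 | (0 | 0 + (0 + 0)) :: =d=> t1
  t1 = a.0 | (0 | 0 + (0 + 0)) :: =a=> t2
  t2 = 0 | (0 | 0 + (0 + 0)) :: stopped
Partition-refinement fixed point:
  B0 = {s0, t0}
  B1 = {s1, t1}
  B2 = {s2, t2}
s0 ∈ B0, t0 ∈ B0 → same block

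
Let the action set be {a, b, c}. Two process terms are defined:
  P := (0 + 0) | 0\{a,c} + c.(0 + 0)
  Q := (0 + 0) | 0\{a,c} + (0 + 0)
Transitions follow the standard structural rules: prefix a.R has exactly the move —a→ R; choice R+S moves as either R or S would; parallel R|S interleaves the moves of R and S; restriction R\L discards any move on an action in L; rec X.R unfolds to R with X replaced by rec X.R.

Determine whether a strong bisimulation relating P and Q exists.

LTS(P): 2 reachable states
  m0 = (0 + 0) | 0\{a,c} + c.(0 + 0) ⊢ --c--▸ m1
  m1 = 0 + 0 ⊢ stopped
LTS(Q): 1 reachable states
  n0 = (0 + 0) | 0\{a,c} + (0 + 0) ⊢ stopped
Partition-refinement fixed point:
  B0 = {m0}
  B1 = {m1, n0}
m0 ∈ B0, n0 ∈ B1 → different blocks

P ≁ Q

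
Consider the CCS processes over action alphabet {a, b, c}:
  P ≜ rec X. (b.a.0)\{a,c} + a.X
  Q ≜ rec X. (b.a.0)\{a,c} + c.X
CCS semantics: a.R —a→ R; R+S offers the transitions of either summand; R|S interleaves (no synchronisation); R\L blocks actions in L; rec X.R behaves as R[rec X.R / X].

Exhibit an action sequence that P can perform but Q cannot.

LTS(P): 2 reachable states
  p0 = rec X. (b.a.0)\{a,c} + a.X :: -a-> p0, -b-> p1
  p1 = (a.0)\{a,c} :: ·
LTS(Q): 2 reachable states
  q0 = rec X. (b.a.0)\{a,c} + c.X :: -b-> q1, -c-> q0
  q1 = (a.0)\{a,c} :: ·
Run σ = ⟨a⟩ on P: start {p0}
  step 1 (a): {p0}
  P completes σ.
Run σ = ⟨a⟩ on Q: start {q0}
  step 1 (a): ∅  — Q cannot continue

a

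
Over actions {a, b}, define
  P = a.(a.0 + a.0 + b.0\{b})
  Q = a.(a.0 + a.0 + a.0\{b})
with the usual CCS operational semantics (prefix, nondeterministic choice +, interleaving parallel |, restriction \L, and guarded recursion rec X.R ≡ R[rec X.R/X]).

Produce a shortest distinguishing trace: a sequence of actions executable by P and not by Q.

Reachable graph of P (4 states):
  s0 = a.(a.0 + a.0 + b.0\{b}) → --a--▸ s1
  s1 = a.0 + a.0 + b.0\{b} → --a--▸ s2, --b--▸ s3
  s2 = 0 → stopped
  s3 = 0\{b} → stopped
Reachable graph of Q (4 states):
  t0 = a.(a.0 + a.0 + a.0\{b}) → --a--▸ t1
  t1 = a.0 + a.0 + a.0\{b} → --a--▸ t2, --a--▸ t3
  t2 = 0 → stopped
  t3 = 0\{b} → stopped
Executing ab from P (initial set {s0}):
  [1] a ⇒ {s1}
  [2] b ⇒ {s3}
  ✓ P
Executing ab from Q (initial set {t0}):
  [1] a ⇒ {t1}
  [2] b ⇒ ∅ (Q stuck)

ab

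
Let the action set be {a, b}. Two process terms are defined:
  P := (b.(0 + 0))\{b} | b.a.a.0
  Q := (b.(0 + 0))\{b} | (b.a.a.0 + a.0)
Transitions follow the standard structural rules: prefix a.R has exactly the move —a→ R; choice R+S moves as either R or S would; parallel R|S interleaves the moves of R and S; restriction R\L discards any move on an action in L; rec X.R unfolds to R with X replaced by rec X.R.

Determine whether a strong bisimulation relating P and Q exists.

LTS(P): 4 reachable states
  s0 = (b.(0 + 0))\{b} | b.a.a.0 :: --b--▸ s1
  s1 = (b.(0 + 0))\{b} | a.a.0 :: --a--▸ s2
  s2 = (b.(0 + 0))\{b} | a.0 :: --a--▸ s3
  s3 = (b.(0 + 0))\{b} | 0 :: deadlocked
LTS(Q): 4 reachable states
  t0 = (b.(0 + 0))\{b} | (b.a.a.0 + a.0) :: --a--▸ t1, --b--▸ t2
  t1 = (b.(0 + 0))\{b} | 0 :: deadlocked
  t2 = (b.(0 + 0))\{b} | a.a.0 :: --a--▸ t3
  t3 = (b.(0 + 0))\{b} | a.0 :: --a--▸ t1
Coarsest stable partition (strong bisimilarity classes):
  B0 = {s0}
  B1 = {s1, t2}
  B2 = {s2, t3}
  B3 = {s3, t1}
  B4 = {t0}
s0 ∈ B0, t0 ∈ B4 → different blocks

P ≁ Q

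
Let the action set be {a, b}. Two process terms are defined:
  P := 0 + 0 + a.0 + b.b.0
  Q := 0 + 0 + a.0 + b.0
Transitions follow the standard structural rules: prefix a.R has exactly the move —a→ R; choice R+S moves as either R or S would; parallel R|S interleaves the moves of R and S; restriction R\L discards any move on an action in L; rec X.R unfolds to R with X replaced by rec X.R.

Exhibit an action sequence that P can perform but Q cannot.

bb

LTS(P): 3 reachable states
  p0 = 0 + 0 + a.0 + b.b.0 → =a=> p1, =b=> p2
  p1 = 0 → ·
  p2 = b.0 → =b=> p1
LTS(Q): 2 reachable states
  q0 = 0 + 0 + a.0 + b.0 → =a=> q1, =b=> q1
  q1 = 0 → ·
Trace ⟨bb⟩ through P, begin at {p0}:
  [1] b ⇒ {p2}
  [2] b ⇒ {p1}
  ✓ P
Trace ⟨bb⟩ through Q, begin at {q0}:
  [1] b ⇒ {q1}
  [2] b ⇒ no successor for Q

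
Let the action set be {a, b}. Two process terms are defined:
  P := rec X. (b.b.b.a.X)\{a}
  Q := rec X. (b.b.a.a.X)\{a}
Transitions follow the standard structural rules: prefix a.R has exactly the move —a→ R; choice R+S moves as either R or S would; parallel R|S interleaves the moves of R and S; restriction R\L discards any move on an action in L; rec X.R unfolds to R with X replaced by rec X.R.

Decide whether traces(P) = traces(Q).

LTS(P): 4 reachable states
  s0 = rec X. (b.b.b.a.X)\{a} :: --b--▸ s1
  s1 = (b.b.a.(rec X. (b.b.b.a.X)\{a}))\{a} :: --b--▸ s2
  s2 = (b.a.(rec X. (b.b.b.a.X)\{a}))\{a} :: --b--▸ s3
  s3 = (a.(rec X. (b.b.b.a.X)\{a}))\{a} :: (no moves)
LTS(Q): 3 reachable states
  t0 = rec X. (b.b.a.a.X)\{a} :: --b--▸ t1
  t1 = (b.a.a.(rec X. (b.b.a.a.X)\{a}))\{a} :: --b--▸ t2
  t2 = (a.a.(rec X. (b.b.a.a.X)\{a}))\{a} :: (no moves)
Executing bbb from P (initial set {s0}):
  [1] b ⇒ {s1}
  [2] b ⇒ {s2}
  [3] b ⇒ {s3}
  ✓ P
Executing bbb from Q (initial set {t0}):
  [1] b ⇒ {t1}
  [2] b ⇒ {t2}
  [3] b ⇒ ∅  — Q cannot continue

trace-distinct — witness ⟨bbb⟩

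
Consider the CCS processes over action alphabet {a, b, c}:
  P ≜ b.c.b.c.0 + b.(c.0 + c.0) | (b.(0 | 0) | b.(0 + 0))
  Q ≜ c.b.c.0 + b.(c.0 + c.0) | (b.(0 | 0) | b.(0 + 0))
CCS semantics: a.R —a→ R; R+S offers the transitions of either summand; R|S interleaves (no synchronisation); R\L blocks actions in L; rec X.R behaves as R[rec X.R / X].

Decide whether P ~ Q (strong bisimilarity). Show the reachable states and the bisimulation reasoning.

P's transition system — 16 states:
  m0 = b.c.b.c.0 + b.(c.0 + c.0) | (b.(0 | 0) | b.(0 + 0)) → --b--▸ m1, --b--▸ m2, --b--▸ m3, --b--▸ m4
  m1 = (c.0 + c.0) | (b.(0 | 0) | b.(0 + 0)) → --b--▸ m5, --b--▸ m6, --c--▸ m7
  m2 = b.(c.0 + c.0) | (0 | 0 | b.(0 + 0)) → --b--▸ m5, --b--▸ m8
  m3 = b.(c.0 + c.0) | (b.(0 | 0) | (0 + 0)) → --b--▸ m6, --b--▸ m8
  m4 = c.b.c.0 → --c--▸ m9
  m5 = (c.0 + c.0) | (0 | 0 | b.(0 + 0)) → --b--▸ m10, --c--▸ m11
  m6 = (c.0 + c.0) | (b.(0 | 0) | (0 + 0)) → --b--▸ m10, --c--▸ m12
  m7 = 0 | (b.(0 | 0) | b.(0 + 0)) → --b--▸ m11, --b--▸ m12
  m8 = b.(c.0 + c.0) | (0 | 0 | (0 + 0)) → --b--▸ m10
  m9 = b.c.0 → --b--▸ m13
  m10 = (c.0 + c.0) | (0 | 0 | (0 + 0)) → --c--▸ m14
  m11 = 0 | (0 | 0 | b.(0 + 0)) → --b--▸ m14
  m12 = 0 | (b.(0 | 0) | (0 + 0)) → --b--▸ m14
  m13 = c.0 → --c--▸ m15
  m14 = 0 | (0 | 0 | (0 + 0)) → deadlocked
  m15 = 0 → deadlocked
Q's transition system — 15 states:
  n0 = c.b.c.0 + b.(c.0 + c.0) | (b.(0 | 0) | b.(0 + 0)) → --b--▸ n1, --b--▸ n2, --b--▸ n3, --c--▸ n4
  n1 = (c.0 + c.0) | (b.(0 | 0) | b.(0 + 0)) → --b--▸ n5, --b--▸ n6, --c--▸ n7
  n2 = b.(c.0 + c.0) | (0 | 0 | b.(0 + 0)) → --b--▸ n5, --b--▸ n8
  n3 = b.(c.0 + c.0) | (b.(0 | 0) | (0 + 0)) → --b--▸ n6, --b--▸ n8
  n4 = b.c.0 → --b--▸ n9
  n5 = (c.0 + c.0) | (0 | 0 | b.(0 + 0)) → --b--▸ n10, --c--▸ n11
  n6 = (c.0 + c.0) | (b.(0 | 0) | (0 + 0)) → --b--▸ n10, --c--▸ n12
  n7 = 0 | (b.(0 | 0) | b.(0 + 0)) → --b--▸ n11, --b--▸ n12
  n8 = b.(c.0 + c.0) | (0 | 0 | (0 + 0)) → --b--▸ n10
  n9 = c.0 → --c--▸ n13
  n10 = (c.0 + c.0) | (0 | 0 | (0 + 0)) → --c--▸ n14
  n11 = 0 | (0 | 0 | b.(0 + 0)) → --b--▸ n14
  n12 = 0 | (b.(0 | 0) | (0 + 0)) → --b--▸ n14
  n13 = 0 → deadlocked
  n14 = 0 | (0 | 0 | (0 + 0)) → deadlocked
Bisimilarity quotient blocks:
  B0 = {m0}
  B1 = {m2, m3, n2, n3}
  B2 = {m8, m9, n4, n8}
  B3 = {m10, m13, n10, n9}
  B4 = {m14, m15, n13, n14}
  B5 = {m5, m6, n5, n6}
  B6 = {m11, m12, n11, n12}
  B7 = {m1, n1}
  B8 = {m7, n7}
  B9 = {m4}
  B10 = {n0}
m0 ∈ B0, n0 ∈ B10 → different blocks

P ≁ Q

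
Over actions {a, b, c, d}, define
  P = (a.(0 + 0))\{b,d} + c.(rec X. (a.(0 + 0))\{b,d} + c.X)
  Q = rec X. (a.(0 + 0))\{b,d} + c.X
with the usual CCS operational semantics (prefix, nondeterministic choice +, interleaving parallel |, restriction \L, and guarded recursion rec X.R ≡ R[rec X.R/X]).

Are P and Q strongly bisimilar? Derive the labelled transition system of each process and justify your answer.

LTS(P): 3 reachable states
  u0 = (a.(0 + 0))\{b,d} + c.(rec X. (a.(0 + 0))\{b,d} + c.X) :: =a=> u1, =c=> u2
  u1 = (0 + 0)\{b,d} :: ·
  u2 = rec X. (a.(0 + 0))\{b,d} + c.X :: =a=> u1, =c=> u2
LTS(Q): 2 reachable states
  v0 = rec X. (a.(0 + 0))\{b,d} + c.X :: =a=> v1, =c=> v0
  v1 = (0 + 0)\{b,d} :: ·
Partition-refinement fixed point:
  B0 = {u0, u2, v0}
  B1 = {u1, v1}
u0 ∈ B0, v0 ∈ B0 → same block

bisimilar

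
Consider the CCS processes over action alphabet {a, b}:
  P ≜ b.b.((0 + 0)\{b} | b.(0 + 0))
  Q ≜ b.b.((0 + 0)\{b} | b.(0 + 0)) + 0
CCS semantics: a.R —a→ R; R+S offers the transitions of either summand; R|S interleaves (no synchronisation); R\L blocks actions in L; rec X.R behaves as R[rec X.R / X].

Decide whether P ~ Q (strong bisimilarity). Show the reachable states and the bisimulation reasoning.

P ~ Q

LTS(P): 4 reachable states
  m0 = b.b.((0 + 0)\{b} | b.(0 + 0)) has moves ··b··> m1
  m1 = b.((0 + 0)\{b} | b.(0 + 0)) has moves ··b··> m2
  m2 = (0 + 0)\{b} | b.(0 + 0) has moves ··b··> m3
  m3 = (0 + 0)\{b} | (0 + 0) has moves deadlocked
LTS(Q): 4 reachable states
  n0 = b.b.((0 + 0)\{b} | b.(0 + 0)) + 0 has moves ··b··> n1
  n1 = b.((0 + 0)\{b} | b.(0 + 0)) has moves ··b··> n2
  n2 = (0 + 0)\{b} | b.(0 + 0) has moves ··b··> n3
  n3 = (0 + 0)\{b} | (0 + 0) has moves deadlocked
Coarsest stable partition (strong bisimilarity classes):
  B0 = {m0, n0}
  B1 = {m1, n1}
  B2 = {m2, n2}
  B3 = {m3, n3}
m0 ∈ B0, n0 ∈ B0 → same block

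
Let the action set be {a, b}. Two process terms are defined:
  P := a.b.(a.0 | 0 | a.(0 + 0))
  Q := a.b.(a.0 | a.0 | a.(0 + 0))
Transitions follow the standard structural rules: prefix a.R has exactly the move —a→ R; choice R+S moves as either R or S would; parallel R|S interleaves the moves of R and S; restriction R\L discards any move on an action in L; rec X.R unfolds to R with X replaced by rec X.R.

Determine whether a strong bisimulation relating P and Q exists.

P's transition system — 6 states:
  s0 = a.b.(a.0 | 0 | a.(0 + 0)) :: --a--▸ s1
  s1 = b.(a.0 | 0 | a.(0 + 0)) :: --b--▸ s2
  s2 = a.0 | 0 | a.(0 + 0) :: --a--▸ s3, --a--▸ s4
  s3 = 0 | 0 | a.(0 + 0) :: --a--▸ s5
  s4 = a.0 | 0 | (0 + 0) :: --a--▸ s5
  s5 = 0 | 0 | (0 + 0) :: ·
Q's transition system — 10 states:
  t0 = a.b.(a.0 | a.0 | a.(0 + 0)) :: --a--▸ t1
  t1 = b.(a.0 | a.0 | a.(0 + 0)) :: --b--▸ t2
  t2 = a.0 | a.0 | a.(0 + 0) :: --a--▸ t3, --a--▸ t4, --a--▸ t5
  t3 = 0 | a.0 | a.(0 + 0) :: --a--▸ t6, --a--▸ t7
  t4 = a.0 | 0 | a.(0 + 0) :: --a--▸ t6, --a--▸ t8
  t5 = a.0 | a.0 | (0 + 0) :: --a--▸ t7, --a--▸ t8
  t6 = 0 | 0 | a.(0 + 0) :: --a--▸ t9
  t7 = 0 | a.0 | (0 + 0) :: --a--▸ t9
  t8 = a.0 | 0 | (0 + 0) :: --a--▸ t9
  t9 = 0 | 0 | (0 + 0) :: ·
Partition-refinement fixed point:
  B0 = {s0}
  B1 = {s1}
  B2 = {s2, t3, t4, t5}
  B3 = {s3, s4, t6, t7, t8}
  B4 = {s5, t9}
  B5 = {t0}
  B6 = {t1}
  B7 = {t2}
s0 ∈ B0, t0 ∈ B5 → different blocks

not bisimilar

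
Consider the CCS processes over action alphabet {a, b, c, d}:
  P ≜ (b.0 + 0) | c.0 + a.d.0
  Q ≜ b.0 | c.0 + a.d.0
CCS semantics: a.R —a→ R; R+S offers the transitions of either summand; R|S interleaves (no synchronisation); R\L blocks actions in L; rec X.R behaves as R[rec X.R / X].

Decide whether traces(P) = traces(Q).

P's transition system — 6 states:
  u0 = (b.0 + 0) | c.0 + a.d.0 ⊢ --a--▸ u1, --b--▸ u2, --c--▸ u3
  u1 = d.0 ⊢ --d--▸ u4
  u2 = 0 | c.0 ⊢ --c--▸ u5
  u3 = (b.0 + 0) | 0 ⊢ --b--▸ u5
  u4 = 0 ⊢ stopped
  u5 = 0 | 0 ⊢ stopped
Q's transition system — 6 states:
  v0 = b.0 | c.0 + a.d.0 ⊢ --a--▸ v1, --b--▸ v2, --c--▸ v3
  v1 = d.0 ⊢ --d--▸ v4
  v2 = 0 | c.0 ⊢ --c--▸ v5
  v3 = b.0 | 0 ⊢ --b--▸ v5
  v4 = 0 ⊢ stopped
  v5 = 0 | 0 ⊢ stopped
Coarsest stable partition (strong bisimilarity classes):
  B0 = {u0, v0}
  B1 = {u2, v2}
  B2 = {u4, u5, v4, v5}
  B3 = {u3, v3}
  B4 = {u1, v1}
u0 ∈ B0, v0 ∈ B0 → same block
Bisimilar ⇒ trace-equivalent.

traces(P) = traces(Q)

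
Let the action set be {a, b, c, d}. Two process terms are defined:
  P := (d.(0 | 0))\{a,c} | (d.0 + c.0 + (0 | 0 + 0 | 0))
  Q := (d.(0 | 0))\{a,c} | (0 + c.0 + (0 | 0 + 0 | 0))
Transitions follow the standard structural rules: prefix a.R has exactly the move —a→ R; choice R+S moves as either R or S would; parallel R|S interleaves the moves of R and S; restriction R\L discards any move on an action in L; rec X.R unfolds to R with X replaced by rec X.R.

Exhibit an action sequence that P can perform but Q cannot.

dd

LTS(P): 4 reachable states
  p0 = (d.(0 | 0))\{a,c} | (d.0 + c.0 + (0 | 0 + 0 | 0)) has moves ··c··> p1, ··d··> p1, ··d··> p2
  p1 = (d.(0 | 0))\{a,c} | 0 has moves ··d··> p3
  p2 = (0 | 0)\{a,c} | (d.0 + c.0 + (0 | 0 + 0 | 0)) has moves ··c··> p3, ··d··> p3
  p3 = (0 | 0)\{a,c} | 0 has moves ∅
LTS(Q): 4 reachable states
  q0 = (d.(0 | 0))\{a,c} | (0 + c.0 + (0 | 0 + 0 | 0)) has moves ··c··> q1, ··d··> q2
  q1 = (d.(0 | 0))\{a,c} | 0 has moves ··d··> q3
  q2 = (0 | 0)\{a,c} | (0 + c.0 + (0 | 0 + 0 | 0)) has moves ··c··> q3
  q3 = (0 | 0)\{a,c} | 0 has moves ∅
Trace ⟨dd⟩ through P, begin at {p0}:
  after d @ step 1: {p1, p2}
  after d @ step 2: {p3}
  P completes σ.
Trace ⟨dd⟩ through Q, begin at {q0}:
  after d @ step 1: {q2}
  after d @ step 2: no successor for Q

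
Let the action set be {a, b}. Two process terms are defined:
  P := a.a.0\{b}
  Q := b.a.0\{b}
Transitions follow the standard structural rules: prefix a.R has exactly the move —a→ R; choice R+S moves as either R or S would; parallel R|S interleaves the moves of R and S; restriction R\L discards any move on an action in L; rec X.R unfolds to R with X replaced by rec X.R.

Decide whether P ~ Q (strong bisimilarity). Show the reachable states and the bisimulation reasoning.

P's transition system — 3 states:
  u0 = a.a.0\{b} :: ··a··> u1
  u1 = a.0\{b} :: ··a··> u2
  u2 = 0\{b} :: ∅
Q's transition system — 3 states:
  v0 = b.a.0\{b} :: ··b··> v1
  v1 = a.0\{b} :: ··a··> v2
  v2 = 0\{b} :: ∅
Bisimilarity quotient blocks:
  B0 = {u0}
  B1 = {u1, v1}
  B2 = {u2, v2}
  B3 = {v0}
u0 ∈ B0, v0 ∈ B3 → different blocks

P ≁ Q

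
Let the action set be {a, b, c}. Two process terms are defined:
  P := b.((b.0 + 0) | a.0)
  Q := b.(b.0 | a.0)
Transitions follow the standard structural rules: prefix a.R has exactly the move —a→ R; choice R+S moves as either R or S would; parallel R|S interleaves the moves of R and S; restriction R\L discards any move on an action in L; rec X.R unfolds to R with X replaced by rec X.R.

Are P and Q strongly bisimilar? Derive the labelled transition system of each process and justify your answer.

P ~ Q

Reachable graph of P (5 states):
  p0 = b.((b.0 + 0) | a.0) :: —b→ p1
  p1 = (b.0 + 0) | a.0 :: —a→ p2, —b→ p3
  p2 = (b.0 + 0) | 0 :: —b→ p4
  p3 = 0 | a.0 :: —a→ p4
  p4 = 0 | 0 :: stopped
Reachable graph of Q (5 states):
  q0 = b.(b.0 | a.0) :: —b→ q1
  q1 = b.0 | a.0 :: —a→ q2, —b→ q3
  q2 = b.0 | 0 :: —b→ q4
  q3 = 0 | a.0 :: —a→ q4
  q4 = 0 | 0 :: stopped
Coarsest stable partition (strong bisimilarity classes):
  B0 = {p0, q0}
  B1 = {p1, q1}
  B2 = {p3, q3}
  B3 = {p4, q4}
  B4 = {p2, q2}
p0 ∈ B0, q0 ∈ B0 → same block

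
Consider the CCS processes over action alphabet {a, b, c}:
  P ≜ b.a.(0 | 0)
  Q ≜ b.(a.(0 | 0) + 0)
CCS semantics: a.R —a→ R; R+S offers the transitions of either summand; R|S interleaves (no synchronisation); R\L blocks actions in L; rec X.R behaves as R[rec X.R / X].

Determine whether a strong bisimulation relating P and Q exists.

LTS(P): 3 reachable states
  s0 = b.a.(0 | 0) | -b-> s1
  s1 = a.(0 | 0) | -a-> s2
  s2 = 0 | 0 | (no moves)
LTS(Q): 3 reachable states
  t0 = b.(a.(0 | 0) + 0) | -b-> t1
  t1 = a.(0 | 0) + 0 | -a-> t2
  t2 = 0 | 0 | (no moves)
Coarsest stable partition (strong bisimilarity classes):
  B0 = {s0, t0}
  B1 = {s1, t1}
  B2 = {s2, t2}
s0 ∈ B0, t0 ∈ B0 → same block

P ~ Q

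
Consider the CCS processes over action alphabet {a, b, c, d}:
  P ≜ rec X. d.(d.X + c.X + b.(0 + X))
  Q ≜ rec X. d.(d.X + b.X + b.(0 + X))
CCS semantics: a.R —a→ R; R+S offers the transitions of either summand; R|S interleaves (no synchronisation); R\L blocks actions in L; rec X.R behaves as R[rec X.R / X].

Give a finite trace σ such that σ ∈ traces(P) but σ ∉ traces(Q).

dc

Reachable graph of P (3 states):
  s0 = rec X. d.(d.X + c.X + b.(0 + X)) :: —d→ s1
  s1 = d.(rec X. d.(d.X + c.X + b.(0 + X))) + c.(rec X. d.(d.X + c.X + b.(0 + X))) + b.(0 + (rec X. d.(d.X + c.X + b.(0 + X)))) :: —b→ s2, —c→ s0, —d→ s0
  s2 = 0 + (rec X. d.(d.X + c.X + b.(0 + X))) :: —d→ s1
Reachable graph of Q (3 states):
  t0 = rec X. d.(d.X + b.X + b.(0 + X)) :: —d→ t1
  t1 = d.(rec X. d.(d.X + b.X + b.(0 + X))) + b.(rec X. d.(d.X + b.X + b.(0 + X))) + b.(0 + (rec X. d.(d.X + b.X + b.(0 + X)))) :: —b→ t0, —b→ t2, —d→ t0
  t2 = 0 + (rec X. d.(d.X + b.X + b.(0 + X))) :: —d→ t1
Run σ = ⟨dc⟩ on P: start {s0}
  [1] d ⇒ {s1}
  [2] c ⇒ {s0}
  P completes σ.
Run σ = ⟨dc⟩ on Q: start {t0}
  [1] d ⇒ {t1}
  [2] c ⇒ ∅ (Q stuck)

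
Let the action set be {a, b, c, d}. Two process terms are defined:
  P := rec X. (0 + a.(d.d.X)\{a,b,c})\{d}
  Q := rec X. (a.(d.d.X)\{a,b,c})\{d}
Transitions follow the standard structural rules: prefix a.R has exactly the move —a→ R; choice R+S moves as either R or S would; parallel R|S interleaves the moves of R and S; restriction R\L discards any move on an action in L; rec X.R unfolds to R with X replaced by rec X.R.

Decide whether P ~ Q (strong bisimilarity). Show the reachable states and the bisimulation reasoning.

P ~ Q

LTS(P): 2 reachable states
  m0 = rec X. (0 + a.(d.d.X)\{a,b,c})\{d} :: ··a··> m1
  m1 = (d.d.(rec X. (0 + a.(d.d.X)\{a,b,c})\{d}))\{a,b,c}\{d} :: deadlocked
LTS(Q): 2 reachable states
  n0 = rec X. (a.(d.d.X)\{a,b,c})\{d} :: ··a··> n1
  n1 = (d.d.(rec X. (a.(d.d.X)\{a,b,c})\{d}))\{a,b,c}\{d} :: deadlocked
Partition-refinement fixed point:
  B0 = {m0, n0}
  B1 = {m1, n1}
m0 ∈ B0, n0 ∈ B0 → same block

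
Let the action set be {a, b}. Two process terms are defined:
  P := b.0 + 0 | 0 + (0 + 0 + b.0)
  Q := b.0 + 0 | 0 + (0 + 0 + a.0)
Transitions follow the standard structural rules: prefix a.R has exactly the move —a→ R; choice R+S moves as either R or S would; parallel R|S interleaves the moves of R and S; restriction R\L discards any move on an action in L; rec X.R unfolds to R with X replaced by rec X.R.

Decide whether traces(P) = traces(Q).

LTS(P): 2 reachable states
  s0 = b.0 + 0 | 0 + (0 + 0 + b.0) :: =b=> s1
  s1 = 0 :: (no moves)
LTS(Q): 2 reachable states
  t0 = b.0 + 0 | 0 + (0 + 0 + a.0) :: =a=> t1, =b=> t1
  t1 = 0 :: (no moves)
Executing a from Q (initial set {t0}):
  [1] a ⇒ {t1}
  Q completes σ.
Executing a from P (initial set {s0}):
  [1] a ⇒ ∅ (P stuck)

NO — witness ⟨a⟩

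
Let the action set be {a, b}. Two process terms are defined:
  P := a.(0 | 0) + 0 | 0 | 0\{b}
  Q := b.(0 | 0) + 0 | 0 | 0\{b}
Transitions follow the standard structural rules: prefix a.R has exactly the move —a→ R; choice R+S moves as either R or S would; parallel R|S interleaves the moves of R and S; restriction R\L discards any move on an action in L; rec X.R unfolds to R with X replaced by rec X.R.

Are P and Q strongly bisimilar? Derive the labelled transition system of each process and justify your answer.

NO

LTS(P): 2 reachable states
  p0 = a.(0 | 0) + 0 | 0 | 0\{b} :: —a→ p1
  p1 = 0 | 0 :: deadlocked
LTS(Q): 2 reachable states
  q0 = b.(0 | 0) + 0 | 0 | 0\{b} :: —b→ q1
  q1 = 0 | 0 :: deadlocked
Coarsest stable partition (strong bisimilarity classes):
  B0 = {p0}
  B1 = {p1, q1}
  B2 = {q0}
p0 ∈ B0, q0 ∈ B2 → different blocks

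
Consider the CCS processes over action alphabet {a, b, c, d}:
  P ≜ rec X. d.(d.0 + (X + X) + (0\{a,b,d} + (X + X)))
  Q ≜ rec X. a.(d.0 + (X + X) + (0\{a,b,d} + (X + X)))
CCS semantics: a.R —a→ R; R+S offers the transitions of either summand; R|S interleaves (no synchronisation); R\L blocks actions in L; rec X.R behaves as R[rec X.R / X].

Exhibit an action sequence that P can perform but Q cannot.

d

LTS(P): 3 reachable states
  u0 = rec X. d.(d.0 + (X + X) + (0\{a,b,d} + (X + X))) has moves ··d··> u1
  u1 = d.0 + ((rec X. d.(d.0 + (X + X) + (0\{a,b,d} + (X + X)))) + (rec X. d.(d.0 + (X + X) + (0\{a,b,d} + (X + X))))) + (0\{a,b,d} + ((rec X. d.(d.0 + (X + X) + (0\{a,b,d} + (X + X)))) + (rec X. d.(d.0 + (X + X) + (0\{a,b,d} + (X + X)))))) has moves ··d··> u1, ··d··> u2
  u2 = 0 has moves deadlocked
LTS(Q): 3 reachable states
  v0 = rec X. a.(d.0 + (X + X) + (0\{a,b,d} + (X + X))) has moves ··a··> v1
  v1 = d.0 + ((rec X. a.(d.0 + (X + X) + (0\{a,b,d} + (X + X)))) + (rec X. a.(d.0 + (X + X) + (0\{a,b,d} + (X + X))))) + (0\{a,b,d} + ((rec X. a.(d.0 + (X + X) + (0\{a,b,d} + (X + X)))) + (rec X. a.(d.0 + (X + X) + (0\{a,b,d} + (X + X)))))) has moves ··a··> v1, ··d··> v2
  v2 = 0 has moves deadlocked
Trace ⟨d⟩ through P, begin at {u0}:
  after d @ step 1: {u1}
  ✓ P
Trace ⟨d⟩ through Q, begin at {v0}:
  after d @ step 1: ∅ (Q stuck)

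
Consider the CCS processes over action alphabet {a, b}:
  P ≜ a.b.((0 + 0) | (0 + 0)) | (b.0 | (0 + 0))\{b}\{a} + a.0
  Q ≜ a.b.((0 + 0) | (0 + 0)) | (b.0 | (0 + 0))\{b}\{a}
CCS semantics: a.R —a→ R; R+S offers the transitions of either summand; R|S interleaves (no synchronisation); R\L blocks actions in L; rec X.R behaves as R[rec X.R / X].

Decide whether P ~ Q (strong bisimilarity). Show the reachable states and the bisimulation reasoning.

LTS(P): 4 reachable states
  s0 = a.b.((0 + 0) | (0 + 0)) | (b.0 | (0 + 0))\{b}\{a} + a.0 → -a-> s1, -a-> s2
  s1 = 0 → ·
  s2 = b.((0 + 0) | (0 + 0)) | (b.0 | (0 + 0))\{b}\{a} → -b-> s3
  s3 = (0 + 0) | (0 + 0) | (b.0 | (0 + 0))\{b}\{a} → ·
LTS(Q): 3 reachable states
  t0 = a.b.((0 + 0) | (0 + 0)) | (b.0 | (0 + 0))\{b}\{a} → -a-> t1
  t1 = b.((0 + 0) | (0 + 0)) | (b.0 | (0 + 0))\{b}\{a} → -b-> t2
  t2 = (0 + 0) | (0 + 0) | (b.0 | (0 + 0))\{b}\{a} → ·
Partition-refinement fixed point:
  B0 = {s0}
  B1 = {s1, s3, t2}
  B2 = {s2, t1}
  B3 = {t0}
s0 ∈ B0, t0 ∈ B3 → different blocks

not bisimilar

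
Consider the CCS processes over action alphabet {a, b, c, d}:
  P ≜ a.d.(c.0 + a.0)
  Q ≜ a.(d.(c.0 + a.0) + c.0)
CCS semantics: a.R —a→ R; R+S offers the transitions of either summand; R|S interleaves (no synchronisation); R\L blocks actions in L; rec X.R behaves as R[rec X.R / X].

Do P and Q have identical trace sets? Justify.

Reachable graph of P (4 states):
  u0 = a.d.(c.0 + a.0) | -a-> u1
  u1 = d.(c.0 + a.0) | -d-> u2
  u2 = c.0 + a.0 | -a-> u3, -c-> u3
  u3 = 0 | ·
Reachable graph of Q (4 states):
  v0 = a.(d.(c.0 + a.0) + c.0) | -a-> v1
  v1 = d.(c.0 + a.0) + c.0 | -c-> v2, -d-> v3
  v2 = 0 | ·
  v3 = c.0 + a.0 | -a-> v2, -c-> v2
Executing ac from Q (initial set {v0}):
  step 1 (a): {v1}
  step 2 (c): {v2}
  Q completes σ.
Executing ac from P (initial set {u0}):
  step 1 (a): {u1}
  step 2 (c): ∅  — P cannot continue

NO — witness ⟨ac⟩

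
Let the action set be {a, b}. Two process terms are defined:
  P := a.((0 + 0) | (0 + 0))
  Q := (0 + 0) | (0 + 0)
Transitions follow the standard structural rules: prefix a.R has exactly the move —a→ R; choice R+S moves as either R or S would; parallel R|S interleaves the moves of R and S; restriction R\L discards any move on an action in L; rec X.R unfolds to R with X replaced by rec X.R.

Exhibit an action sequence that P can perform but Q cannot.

a

Reachable graph of P (2 states):
  s0 = a.((0 + 0) | (0 + 0)) ⊢ -a-> s1
  s1 = (0 + 0) | (0 + 0) ⊢ ·
Reachable graph of Q (1 states):
  t0 = (0 + 0) | (0 + 0) ⊢ ·
Executing a from P (initial set {s0}):
  after a @ step 1: {s1}
  — P admits the full trace.
Executing a from Q (initial set {t0}):
  after a @ step 1: ∅  — Q cannot continue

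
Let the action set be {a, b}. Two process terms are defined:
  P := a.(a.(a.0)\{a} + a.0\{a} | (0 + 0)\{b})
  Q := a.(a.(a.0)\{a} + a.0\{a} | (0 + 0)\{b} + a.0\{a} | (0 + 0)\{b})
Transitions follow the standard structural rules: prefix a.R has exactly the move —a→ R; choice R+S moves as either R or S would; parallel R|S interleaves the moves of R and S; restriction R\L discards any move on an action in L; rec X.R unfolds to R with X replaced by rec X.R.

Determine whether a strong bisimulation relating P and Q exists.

Reachable graph of P (4 states):
  s0 = a.(a.(a.0)\{a} + a.0\{a} | (0 + 0)\{b}) ⊢ -a-> s1
  s1 = a.(a.0)\{a} + a.0\{a} | (0 + 0)\{b} ⊢ -a-> s2, -a-> s3
  s2 = (a.0)\{a} ⊢ ·
  s3 = 0\{a} | (0 + 0)\{b} ⊢ ·
Reachable graph of Q (4 states):
  t0 = a.(a.(a.0)\{a} + a.0\{a} | (0 + 0)\{b} + a.0\{a} | (0 + 0)\{b}) ⊢ -a-> t1
  t1 = a.(a.0)\{a} + a.0\{a} | (0 + 0)\{b} + a.0\{a} | (0 + 0)\{b} ⊢ -a-> t2, -a-> t3
  t2 = (a.0)\{a} ⊢ ·
  t3 = 0\{a} | (0 + 0)\{b} ⊢ ·
Coarsest stable partition (strong bisimilarity classes):
  B0 = {s0, t0}
  B1 = {s1, t1}
  B2 = {s2, s3, t2, t3}
s0 ∈ B0, t0 ∈ B0 → same block

bisimilar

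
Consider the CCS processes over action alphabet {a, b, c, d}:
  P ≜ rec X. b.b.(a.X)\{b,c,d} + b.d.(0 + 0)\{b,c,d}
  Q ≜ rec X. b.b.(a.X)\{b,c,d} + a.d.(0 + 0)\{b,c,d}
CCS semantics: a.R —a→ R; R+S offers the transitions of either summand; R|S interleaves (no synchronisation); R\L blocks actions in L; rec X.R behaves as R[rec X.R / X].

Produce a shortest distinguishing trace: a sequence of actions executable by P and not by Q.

bd

LTS(P): 6 reachable states
  m0 = rec X. b.b.(a.X)\{b,c,d} + b.d.(0 + 0)\{b,c,d} ⊢ -b-> m1, -b-> m2
  m1 = b.(a.(rec X. b.b.(a.X)\{b,c,d} + b.d.(0 + 0)\{b,c,d}))\{b,c,d} ⊢ -b-> m3
  m2 = d.(0 + 0)\{b,c,d} ⊢ -d-> m4
  m3 = (a.(rec X. b.b.(a.X)\{b,c,d} + b.d.(0 + 0)\{b,c,d}))\{b,c,d} ⊢ -a-> m5
  m4 = (0 + 0)\{b,c,d} ⊢ (no moves)
  m5 = (rec X. b.b.(a.X)\{b,c,d} + b.d.(0 + 0)\{b,c,d})\{b,c,d} ⊢ (no moves)
LTS(Q): 7 reachable states
  n0 = rec X. b.b.(a.X)\{b,c,d} + a.d.(0 + 0)\{b,c,d} ⊢ -a-> n1, -b-> n2
  n1 = d.(0 + 0)\{b,c,d} ⊢ -d-> n3
  n2 = b.(a.(rec X. b.b.(a.X)\{b,c,d} + a.d.(0 + 0)\{b,c,d}))\{b,c,d} ⊢ -b-> n4
  n3 = (0 + 0)\{b,c,d} ⊢ (no moves)
  n4 = (a.(rec X. b.b.(a.X)\{b,c,d} + a.d.(0 + 0)\{b,c,d}))\{b,c,d} ⊢ -a-> n5
  n5 = (rec X. b.b.(a.X)\{b,c,d} + a.d.(0 + 0)\{b,c,d})\{b,c,d} ⊢ -a-> n6
  n6 = (d.(0 + 0)\{b,c,d})\{b,c,d} ⊢ (no moves)
Run σ = ⟨bd⟩ on P: start {m0}
  [1] b ⇒ {m1, m2}
  [2] d ⇒ {m4}
  P completes σ.
Run σ = ⟨bd⟩ on Q: start {n0}
  [1] b ⇒ {n2}
  [2] d ⇒ ∅ (Q stuck)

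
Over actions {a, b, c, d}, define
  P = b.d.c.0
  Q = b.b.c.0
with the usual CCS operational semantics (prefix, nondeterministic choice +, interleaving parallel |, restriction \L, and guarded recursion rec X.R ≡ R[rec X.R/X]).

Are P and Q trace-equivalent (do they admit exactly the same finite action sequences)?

trace-distinct — witness ⟨bd⟩

Reachable graph of P (4 states):
  m0 = b.d.c.0 ⊢ ··b··> m1
  m1 = d.c.0 ⊢ ··d··> m2
  m2 = c.0 ⊢ ··c··> m3
  m3 = 0 ⊢ ·
Reachable graph of Q (4 states):
  n0 = b.b.c.0 ⊢ ··b··> n1
  n1 = b.c.0 ⊢ ··b··> n2
  n2 = c.0 ⊢ ··c··> n3
  n3 = 0 ⊢ ·
Executing bd from P (initial set {m0}):
  step 1 (b): {m1}
  step 2 (d): {m2}
  — P admits the full trace.
Executing bd from Q (initial set {n0}):
  step 1 (b): {n1}
  step 2 (d): ∅ (Q stuck)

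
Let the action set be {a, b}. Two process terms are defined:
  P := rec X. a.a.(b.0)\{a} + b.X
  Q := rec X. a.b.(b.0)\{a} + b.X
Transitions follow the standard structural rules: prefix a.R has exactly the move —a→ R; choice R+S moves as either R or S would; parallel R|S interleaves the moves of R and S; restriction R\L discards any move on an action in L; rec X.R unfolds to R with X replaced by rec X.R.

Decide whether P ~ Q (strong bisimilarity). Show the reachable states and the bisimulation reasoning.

LTS(P): 4 reachable states
  m0 = rec X. a.a.(b.0)\{a} + b.X has moves ··a··> m1, ··b··> m0
  m1 = a.(b.0)\{a} has moves ··a··> m2
  m2 = (b.0)\{a} has moves ··b··> m3
  m3 = 0\{a} has moves deadlocked
LTS(Q): 4 reachable states
  n0 = rec X. a.b.(b.0)\{a} + b.X has moves ··a··> n1, ··b··> n0
  n1 = b.(b.0)\{a} has moves ··b··> n2
  n2 = (b.0)\{a} has moves ··b··> n3
  n3 = 0\{a} has moves deadlocked
Bisimilarity quotient blocks:
  B0 = {m0}
  B1 = {m1}
  B2 = {m2, n2}
  B3 = {m3, n3}
  B4 = {n0}
  B5 = {n1}
m0 ∈ B0, n0 ∈ B4 → different blocks

not bisimilar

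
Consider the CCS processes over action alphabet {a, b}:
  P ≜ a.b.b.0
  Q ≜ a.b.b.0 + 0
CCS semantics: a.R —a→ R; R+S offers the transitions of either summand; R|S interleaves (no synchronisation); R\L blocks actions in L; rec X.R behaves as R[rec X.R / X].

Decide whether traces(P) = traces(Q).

YES

P's transition system — 4 states:
  s0 = a.b.b.0 ⊢ —a→ s1
  s1 = b.b.0 ⊢ —b→ s2
  s2 = b.0 ⊢ —b→ s3
  s3 = 0 ⊢ (no moves)
Q's transition system — 4 states:
  t0 = a.b.b.0 + 0 ⊢ —a→ t1
  t1 = b.b.0 ⊢ —b→ t2
  t2 = b.0 ⊢ —b→ t3
  t3 = 0 ⊢ (no moves)
Partition-refinement fixed point:
  B0 = {s0, t0}
  B1 = {s1, t1}
  B2 = {s2, t2}
  B3 = {s3, t3}
s0 ∈ B0, t0 ∈ B0 → same block
Bisimilar ⇒ trace-equivalent.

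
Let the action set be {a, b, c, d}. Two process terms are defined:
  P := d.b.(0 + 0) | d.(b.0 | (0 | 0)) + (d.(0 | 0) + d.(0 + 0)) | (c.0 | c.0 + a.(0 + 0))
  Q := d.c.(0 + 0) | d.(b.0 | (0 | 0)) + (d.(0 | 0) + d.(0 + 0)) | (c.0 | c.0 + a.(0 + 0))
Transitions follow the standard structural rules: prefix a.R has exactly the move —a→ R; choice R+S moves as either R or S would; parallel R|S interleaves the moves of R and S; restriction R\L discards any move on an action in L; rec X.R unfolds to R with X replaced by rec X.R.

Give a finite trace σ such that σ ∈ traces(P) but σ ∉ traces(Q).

LTS(P): 23 reachable states
  p0 = d.b.(0 + 0) | d.(b.0 | (0 | 0)) + (d.(0 | 0) + d.(0 + 0)) | (c.0 | c.0 + a.(0 + 0)) :: —a→ p1, —c→ p2, —c→ p3, —d→ p4, —d→ p5, —d→ p6, —d→ p7
  p1 = (d.(0 | 0) + d.(0 + 0)) | (0 + 0) :: —d→ p8, —d→ p9
  p2 = (d.(0 | 0) + d.(0 + 0)) | (0 | c.0) :: —c→ p10, —d→ p11, —d→ p12
  p3 = (d.(0 | 0) + d.(0 + 0)) | (c.0 | 0) :: —c→ p10, —d→ p13, —d→ p14
  p4 = (0 + 0) | (c.0 | c.0 + a.(0 + 0)) :: —a→ p8, —c→ p11, —c→ p13
  p5 = 0 | 0 | (c.0 | c.0 + a.(0 + 0)) :: —a→ p9, —c→ p12, —c→ p14
  p6 = b.(0 + 0) | d.(b.0 | (0 | 0)) :: —b→ p15, —d→ p16
  p7 = d.b.(0 + 0) | (b.0 | (0 | 0)) :: —b→ p17, —d→ p16
  p8 = (0 + 0) | (0 + 0) :: ·
  p9 = 0 | 0 | (0 + 0) :: ·
  p10 = (d.(0 | 0) + d.(0 + 0)) | (0 | 0) :: —d→ p18, —d→ p19
  p11 = (0 + 0) | (0 | c.0) :: —c→ p18
  p12 = 0 | 0 | (0 | c.0) :: —c→ p19
  p13 = (0 + 0) | (c.0 | 0) :: —c→ p18
  p14 = 0 | 0 | (c.0 | 0) :: —c→ p19
  p15 = (0 + 0) | d.(b.0 | (0 | 0)) :: —d→ p20
  p16 = b.(0 + 0) | (b.0 | (0 | 0)) :: —b→ p20, —b→ p21
  p17 = d.b.(0 + 0) | (0 | (0 | 0)) :: —d→ p21
  p18 = (0 + 0) | (0 | 0) :: ·
  p19 = 0 | 0 | (0 | 0) :: ·
  p20 = (0 + 0) | (b.0 | (0 | 0)) :: —b→ p22
  p21 = b.(0 + 0) | (0 | (0 | 0)) :: —b→ p22
  p22 = (0 + 0) | (0 | (0 | 0)) :: ·
LTS(Q): 23 reachable states
  q0 = d.c.(0 + 0) | d.(b.0 | (0 | 0)) + (d.(0 | 0) + d.(0 + 0)) | (c.0 | c.0 + a.(0 + 0)) :: —a→ q1, —c→ q2, —c→ q3, —d→ q4, —d→ q5, —d→ q6, —d→ q7
  q1 = (d.(0 | 0) + d.(0 + 0)) | (0 + 0) :: —d→ q8, —d→ q9
  q2 = (d.(0 | 0) + d.(0 + 0)) | (0 | c.0) :: —c→ q10, —d→ q11, —d→ q12
  q3 = (d.(0 | 0) + d.(0 + 0)) | (c.0 | 0) :: —c→ q10, —d→ q13, —d→ q14
  q4 = (0 + 0) | (c.0 | c.0 + a.(0 + 0)) :: —a→ q8, —c→ q11, —c→ q13
  q5 = 0 | 0 | (c.0 | c.0 + a.(0 + 0)) :: —a→ q9, —c→ q12, —c→ q14
  q6 = c.(0 + 0) | d.(b.0 | (0 | 0)) :: —c→ q15, —d→ q16
  q7 = d.c.(0 + 0) | (b.0 | (0 | 0)) :: —b→ q17, —d→ q16
  q8 = (0 + 0) | (0 + 0) :: ·
  q9 = 0 | 0 | (0 + 0) :: ·
  q10 = (d.(0 | 0) + d.(0 + 0)) | (0 | 0) :: —d→ q18, —d→ q19
  q11 = (0 + 0) | (0 | c.0) :: —c→ q18
  q12 = 0 | 0 | (0 | c.0) :: —c→ q19
  q13 = (0 + 0) | (c.0 | 0) :: —c→ q18
  q14 = 0 | 0 | (c.0 | 0) :: —c→ q19
  q15 = (0 + 0) | d.(b.0 | (0 | 0)) :: —d→ q20
  q16 = c.(0 + 0) | (b.0 | (0 | 0)) :: —b→ q21, —c→ q20
  q17 = d.c.(0 + 0) | (0 | (0 | 0)) :: —d→ q21
  q18 = (0 + 0) | (0 | 0) :: ·
  q19 = 0 | 0 | (0 | 0) :: ·
  q20 = (0 + 0) | (b.0 | (0 | 0)) :: —b→ q22
  q21 = c.(0 + 0) | (0 | (0 | 0)) :: —c→ q22
  q22 = (0 + 0) | (0 | (0 | 0)) :: ·
Executing dbdb from P (initial set {p0}):
  [1] d ⇒ {p4, p5, p6, p7}
  [2] b ⇒ {p15, p17}
  [3] d ⇒ {p20, p21}
  [4] b ⇒ {p22}
  — P admits the full trace.
Executing dbdb from Q (initial set {q0}):
  [1] d ⇒ {q4, q5, q6, q7}
  [2] b ⇒ {q17}
  [3] d ⇒ {q21}
  [4] b ⇒ no successor for Q

dbdb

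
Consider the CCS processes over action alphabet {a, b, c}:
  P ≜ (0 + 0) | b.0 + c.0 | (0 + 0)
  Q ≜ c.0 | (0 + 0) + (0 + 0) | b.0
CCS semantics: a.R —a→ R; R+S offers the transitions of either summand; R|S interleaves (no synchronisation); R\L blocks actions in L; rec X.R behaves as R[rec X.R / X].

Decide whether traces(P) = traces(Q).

traces(P) = traces(Q)

P's transition system — 3 states:
  u0 = (0 + 0) | b.0 + c.0 | (0 + 0) has moves ··b··> u1, ··c··> u2
  u1 = (0 + 0) | 0 has moves deadlocked
  u2 = 0 | (0 + 0) has moves deadlocked
Q's transition system — 3 states:
  v0 = c.0 | (0 + 0) + (0 + 0) | b.0 has moves ··b··> v1, ··c··> v2
  v1 = (0 + 0) | 0 has moves deadlocked
  v2 = 0 | (0 + 0) has moves deadlocked
Bisimilarity quotient blocks:
  B0 = {u0, v0}
  B1 = {u1, u2, v1, v2}
u0 ∈ B0, v0 ∈ B0 → same block
Bisimilar ⇒ trace-equivalent.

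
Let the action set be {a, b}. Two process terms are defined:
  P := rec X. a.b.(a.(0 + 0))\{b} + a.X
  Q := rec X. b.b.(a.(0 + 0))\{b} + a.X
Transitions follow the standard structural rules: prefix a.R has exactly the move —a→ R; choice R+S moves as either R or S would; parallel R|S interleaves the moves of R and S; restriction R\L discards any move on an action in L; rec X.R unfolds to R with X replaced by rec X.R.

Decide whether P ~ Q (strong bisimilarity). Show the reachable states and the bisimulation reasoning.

Reachable graph of P (4 states):
  u0 = rec X. a.b.(a.(0 + 0))\{b} + a.X | -a-> u0, -a-> u1
  u1 = b.(a.(0 + 0))\{b} | -b-> u2
  u2 = (a.(0 + 0))\{b} | -a-> u3
  u3 = (0 + 0)\{b} | (no moves)
Reachable graph of Q (4 states):
  v0 = rec X. b.b.(a.(0 + 0))\{b} + a.X | -a-> v0, -b-> v1
  v1 = b.(a.(0 + 0))\{b} | -b-> v2
  v2 = (a.(0 + 0))\{b} | -a-> v3
  v3 = (0 + 0)\{b} | (no moves)
Bisimilarity quotient blocks:
  B0 = {u0}
  B1 = {u1, v1}
  B2 = {u2, v2}
  B3 = {u3, v3}
  B4 = {v0}
u0 ∈ B0, v0 ∈ B4 → different blocks

NO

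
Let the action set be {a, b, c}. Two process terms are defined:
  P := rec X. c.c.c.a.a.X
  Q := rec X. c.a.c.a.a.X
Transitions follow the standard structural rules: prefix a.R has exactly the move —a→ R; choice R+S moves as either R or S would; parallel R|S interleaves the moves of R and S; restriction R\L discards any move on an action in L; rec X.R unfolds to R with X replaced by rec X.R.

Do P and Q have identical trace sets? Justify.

LTS(P): 5 reachable states
  m0 = rec X. c.c.c.a.a.X has moves -c-> m1
  m1 = c.c.a.a.(rec X. c.c.c.a.a.X) has moves -c-> m2
  m2 = c.a.a.(rec X. c.c.c.a.a.X) has moves -c-> m3
  m3 = a.a.(rec X. c.c.c.a.a.X) has moves -a-> m4
  m4 = a.(rec X. c.c.c.a.a.X) has moves -a-> m0
LTS(Q): 5 reachable states
  n0 = rec X. c.a.c.a.a.X has moves -c-> n1
  n1 = a.c.a.a.(rec X. c.a.c.a.a.X) has moves -a-> n2
  n2 = c.a.a.(rec X. c.a.c.a.a.X) has moves -c-> n3
  n3 = a.a.(rec X. c.a.c.a.a.X) has moves -a-> n4
  n4 = a.(rec X. c.a.c.a.a.X) has moves -a-> n0
Run σ = ⟨cc⟩ on P: start {m0}
  after c @ step 1: {m1}
  after c @ step 2: {m2}
  — P admits the full trace.
Run σ = ⟨cc⟩ on Q: start {n0}
  after c @ step 1: {n1}
  after c @ step 2: ∅  — Q cannot continue

trace-distinct — witness ⟨cc⟩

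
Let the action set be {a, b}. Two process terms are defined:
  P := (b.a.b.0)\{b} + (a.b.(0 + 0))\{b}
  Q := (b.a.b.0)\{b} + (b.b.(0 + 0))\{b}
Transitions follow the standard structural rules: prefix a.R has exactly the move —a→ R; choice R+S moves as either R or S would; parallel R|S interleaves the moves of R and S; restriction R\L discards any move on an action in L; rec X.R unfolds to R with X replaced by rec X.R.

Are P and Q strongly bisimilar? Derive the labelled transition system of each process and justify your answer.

LTS(P): 2 reachable states
  m0 = (b.a.b.0)\{b} + (a.b.(0 + 0))\{b} :: --a--▸ m1
  m1 = (b.(0 + 0))\{b} :: stopped
LTS(Q): 1 reachable states
  n0 = (b.a.b.0)\{b} + (b.b.(0 + 0))\{b} :: stopped
Bisimilarity quotient blocks:
  B0 = {m0}
  B1 = {m1, n0}
m0 ∈ B0, n0 ∈ B1 → different blocks

NO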